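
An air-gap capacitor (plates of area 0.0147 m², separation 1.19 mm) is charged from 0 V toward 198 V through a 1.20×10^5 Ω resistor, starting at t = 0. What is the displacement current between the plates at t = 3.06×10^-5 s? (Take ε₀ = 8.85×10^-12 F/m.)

C = ε₀A/d = (8.85×10^-12)(0.0147)/(1.19×10^-3) = 1.093×10^-10 F and τ = RC = 1.312×10^-5 s. I_d in the gap equals the RC charging current.
I_d(t) = (V₀/R) e^(−t/τ) = 1.650×10^-3 · e^(−2.332) = 1.60×10^-4 A.

1.60×10^-4 A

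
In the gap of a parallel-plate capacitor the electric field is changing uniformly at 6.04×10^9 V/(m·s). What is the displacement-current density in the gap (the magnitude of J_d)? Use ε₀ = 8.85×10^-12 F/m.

The displacement-current density is ε₀ ∂E/∂t = (8.85×10^-12)(6.04×10^9) = 0.0535 A/m².

0.0535 A/m²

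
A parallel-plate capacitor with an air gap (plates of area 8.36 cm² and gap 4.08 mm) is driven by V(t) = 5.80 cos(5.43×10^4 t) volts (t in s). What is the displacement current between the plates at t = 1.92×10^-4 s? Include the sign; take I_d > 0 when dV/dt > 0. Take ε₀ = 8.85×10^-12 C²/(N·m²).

4.81×10^-7 A

C = ε₀A/d = (8.85×10^-12)(8.36×10^-4)/(4.08×10^-3) = 1.813×10^-12 F. dV/dt = V₀ω·−sin(ωt); at ωt = 10.4256 rad this factor is 0.8419.
I_d = C dV/dt = (1.813×10^-12)(5.80)(5.43×10^4)(0.8419) = 4.81×10^-7 A.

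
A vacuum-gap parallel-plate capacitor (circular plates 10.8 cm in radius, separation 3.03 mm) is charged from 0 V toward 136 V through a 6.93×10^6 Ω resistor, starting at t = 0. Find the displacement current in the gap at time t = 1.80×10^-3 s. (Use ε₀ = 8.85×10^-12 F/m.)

1.73×10^-6 A

C = ε₀A/d = (8.85×10^-12)(0.03664)/(3.03×10^-3) = 1.070×10^-10 F and τ = RC = 7.415×10^-4 s. I_d in the gap equals the RC charging current.
I_d(t) = (V₀/R) e^(−t/τ) = 1.962×10^-5 · e^(−2.428) = 1.73×10^-6 A.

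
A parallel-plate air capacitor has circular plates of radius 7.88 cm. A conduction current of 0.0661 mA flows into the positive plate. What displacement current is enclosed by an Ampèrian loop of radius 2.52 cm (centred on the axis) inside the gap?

By continuity the displacement current in the gap matches the conduction current: I_d = 6.61×10^-5 A.
Since J_d is uniform, the enclosed fraction is (r/R)² = 0.1023, giving I_d,enc = 6.76×10^-6 A.

6.76×10^-6 A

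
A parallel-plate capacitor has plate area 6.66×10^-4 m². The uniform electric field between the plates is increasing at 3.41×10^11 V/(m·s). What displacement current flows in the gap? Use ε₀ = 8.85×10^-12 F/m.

2.01×10^-3 A

The displacement current is ε₀ times dΦ_E/dt = ε₀ A dE/dt = (8.85×10^-12)(6.66×10^-4)(3.41×10^11) = 2.01×10^-3 A.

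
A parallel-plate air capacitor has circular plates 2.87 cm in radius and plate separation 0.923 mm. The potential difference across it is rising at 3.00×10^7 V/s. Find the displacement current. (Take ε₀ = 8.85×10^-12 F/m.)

E = V/d so dE/dt = (dV/dt)/d = 3.250×10^10 V/(m·s), and I_d = ε₀ A dE/dt = (8.85×10^-12)(2.588×10^-3)(3.250×10^10) = 7.44×10^-4 A.

7.44×10^-4 A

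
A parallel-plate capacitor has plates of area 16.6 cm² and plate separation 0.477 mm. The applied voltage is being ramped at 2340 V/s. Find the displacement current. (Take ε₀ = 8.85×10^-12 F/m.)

The displacement current equals the charging current C dV/dt. With C = ε₀A/d = (8.85×10^-12)(1.66×10^-3)/(4.77×10^-4) = 3.080×10^-11 F, I_d = (3.080×10^-11)(2340) = 7.21×10^-8 A.

7.21×10^-8 A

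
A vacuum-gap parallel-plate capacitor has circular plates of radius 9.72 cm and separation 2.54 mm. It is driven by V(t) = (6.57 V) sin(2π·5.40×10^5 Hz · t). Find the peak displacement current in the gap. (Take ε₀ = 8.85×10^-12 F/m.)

(dE/dt)_max = V₀ω/d = 8.776×10^9 V/(m·s); ω = 2πf = 3.393×10^6 rad/s.
I_d,max = ε₀ A (dE/dt)_max = (8.85×10^-12)(0.02968)(8.776×10^9) = 2.31×10^-3 A.

2.31×10^-3 A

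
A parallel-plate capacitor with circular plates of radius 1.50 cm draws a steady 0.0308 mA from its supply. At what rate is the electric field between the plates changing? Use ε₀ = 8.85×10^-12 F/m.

The displacement current between the plates equals the conduction current, I_d = 0.0308 mA.
Then dE/dt = I_d/(ε₀A) = 4.92×10^9 V/(m·s).

4.92×10^9 V/(m·s)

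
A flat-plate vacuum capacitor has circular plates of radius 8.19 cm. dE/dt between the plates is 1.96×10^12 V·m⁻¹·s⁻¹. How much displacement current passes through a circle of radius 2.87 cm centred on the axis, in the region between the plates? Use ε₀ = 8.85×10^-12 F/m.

0.0449 A

Through the whole plate area (πR² = 0.02107 m²), I_d = ε₀ πR² dE/dt = 0.3655 A.
The field is uniform, so I_d,enc = I_d (r/R)² = (0.3655)(2.87/8.19)² = 0.0449 A.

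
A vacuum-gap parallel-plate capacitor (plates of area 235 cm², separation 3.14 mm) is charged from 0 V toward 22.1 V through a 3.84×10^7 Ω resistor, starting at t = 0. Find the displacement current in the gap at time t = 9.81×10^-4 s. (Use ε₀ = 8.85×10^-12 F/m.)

With C = ε₀A/d = (8.85×10^-12)(0.0235)/(3.14×10^-3) = 6.623×10^-11 F, the time constant is τ = RC = 2.543×10^-3 s, so t/τ = 0.3858 and e^(−t/τ) = 0.6799.
I_d = I_cond = (V₀/R) e^(−t/τ) = (5.755×10^-7)(0.6799) = 3.91×10^-7 A.

3.91×10^-7 A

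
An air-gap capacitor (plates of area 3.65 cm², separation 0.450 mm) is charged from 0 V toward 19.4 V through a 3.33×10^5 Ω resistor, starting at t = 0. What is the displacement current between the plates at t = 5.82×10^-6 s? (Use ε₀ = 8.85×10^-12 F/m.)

5.10×10^-6 A

With C = ε₀A/d = (8.85×10^-12)(3.65×10^-4)/(4.50×10^-4) = 7.178×10^-12 F, the time constant is τ = RC = 2.390×10^-6 s, so t/τ = 2.435 and e^(−t/τ) = 0.08760.
I_d = I_cond = (V₀/R) e^(−t/τ) = (5.826×10^-5)(0.08760) = 5.10×10^-6 A.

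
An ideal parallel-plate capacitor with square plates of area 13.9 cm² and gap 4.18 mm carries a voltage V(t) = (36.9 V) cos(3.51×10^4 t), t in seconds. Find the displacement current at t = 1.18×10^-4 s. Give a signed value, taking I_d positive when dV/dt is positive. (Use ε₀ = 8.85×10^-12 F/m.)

dV/dt = (36.9)(3.51×10^4)·−sin(4.1418) = 1.090×10^6 V/s.
I_d = C dV/dt with C = ε₀A/d = (8.85×10^-12)(1.39×10^-3)/(4.18×10^-3) = 2.943×10^-12 F, so I_d = (2.943×10^-12)(1.090×10^6) = 3.21×10^-6 A.

3.21×10^-6 A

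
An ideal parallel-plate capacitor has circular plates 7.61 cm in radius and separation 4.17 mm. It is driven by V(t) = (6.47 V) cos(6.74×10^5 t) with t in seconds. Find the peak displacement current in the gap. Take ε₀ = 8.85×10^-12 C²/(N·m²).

1.68×10^-4 A

C = ε₀A/d = (8.85×10^-12)(0.01819)/(4.17×10^-3) = 3.860×10^-11 F; ω = 6.74×10^5 rad/s.
I_d = C dV/dt, so |I_d|_max = C V₀ ω = (3.860×10^-11)(6.47)(6.74×10^5) = 1.68×10^-4 A.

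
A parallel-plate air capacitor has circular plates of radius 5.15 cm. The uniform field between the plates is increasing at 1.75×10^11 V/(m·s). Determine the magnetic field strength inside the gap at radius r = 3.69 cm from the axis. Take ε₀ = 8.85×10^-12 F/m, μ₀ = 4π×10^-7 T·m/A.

3.59×10^-8 T

Through the whole plate area (πR² = 8.332×10^-3 m²), I_d = ε₀ πR² dE/dt = 0.01290 A.
∮B·dl = μ₀ I_d,enc with I_d,enc = I_d r²/R² = 6.623×10^-3 A; so B = μ₀ I_d,enc/(2πr) = 3.59×10^-8 T.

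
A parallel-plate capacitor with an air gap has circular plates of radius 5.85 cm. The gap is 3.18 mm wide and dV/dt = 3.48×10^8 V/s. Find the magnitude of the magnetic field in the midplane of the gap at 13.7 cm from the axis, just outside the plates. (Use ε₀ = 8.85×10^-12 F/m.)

1.52×10^-8 T

dE/dt = (dV/dt)/d = 1.094×10^11 V/(m·s); I_d = ε₀(πR²)(dE/dt) = (8.85×10^-12)(0.01075)(1.094×10^11) = 0.01041 A.
For r ≥ R the full I_d is enclosed: B = μ₀ I_d/(2πr) = (4π×10^-7)(0.01041)/(2π·0.137) = 1.52×10^-8 T.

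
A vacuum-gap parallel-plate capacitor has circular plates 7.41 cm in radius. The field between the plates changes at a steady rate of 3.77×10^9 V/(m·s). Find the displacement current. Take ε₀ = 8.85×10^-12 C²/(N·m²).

I_d = ε₀ A (dE/dt) = (8.85×10^-12)(0.01725 m²)(3.77×10^9) = 5.76×10^-4 A.

5.76×10^-4 A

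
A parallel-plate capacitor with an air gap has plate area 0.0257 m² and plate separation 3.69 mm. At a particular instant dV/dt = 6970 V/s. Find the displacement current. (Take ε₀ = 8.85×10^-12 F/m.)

4.30×10^-7 A

The field between the plates is E = V/d, so dE/dt = (6970)/(3.69×10^-3 m) = 1.889×10^6 V/(m·s).
I_d = ε₀ A (dE/dt) = (8.85×10^-12)(0.0257)(1.889×10^6) = 4.30×10^-7 A.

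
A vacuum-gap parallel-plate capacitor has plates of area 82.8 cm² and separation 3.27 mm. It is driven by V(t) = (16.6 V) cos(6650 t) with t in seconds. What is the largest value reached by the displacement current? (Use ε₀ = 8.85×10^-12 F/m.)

(dE/dt)_max = V₀ω/d = 3.376×10^7 V/(m·s); ω = 6650 rad/s.
I_d,max = ε₀ A (dE/dt)_max = (8.85×10^-12)(8.28×10^-3)(3.376×10^7) = 2.47×10^-6 A.

2.47×10^-6 A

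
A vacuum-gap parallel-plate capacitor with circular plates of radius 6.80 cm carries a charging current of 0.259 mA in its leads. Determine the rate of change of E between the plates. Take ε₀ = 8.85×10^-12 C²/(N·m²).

2.01×10^9 V/(m·s)

By continuity, I_d in the gap equals the 0.259 mA flowing in the wire.
Then dE/dt = I_d/(ε₀A) = 2.01×10^9 V/(m·s).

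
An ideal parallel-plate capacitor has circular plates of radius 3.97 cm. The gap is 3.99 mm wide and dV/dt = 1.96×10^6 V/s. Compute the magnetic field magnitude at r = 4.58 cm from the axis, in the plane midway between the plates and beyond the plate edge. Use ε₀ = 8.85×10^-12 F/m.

With E = V/d, dE/dt = 4.912×10^8 V/(m·s) and πR² = 4.951×10^-3 m², giving I_d = ε₀ πR² dE/dt = 2.152×10^-5 A.
Outside the plates the loop encloses all of I_d, so B·2πr = μ₀ I_d and B = 9.40×10^-11 T.

9.40×10^-11 T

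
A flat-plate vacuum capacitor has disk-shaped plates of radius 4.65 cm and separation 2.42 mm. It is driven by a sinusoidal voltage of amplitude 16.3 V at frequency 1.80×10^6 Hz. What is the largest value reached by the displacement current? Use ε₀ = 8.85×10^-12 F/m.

The displacement current equals the conduction current C dV/dt, which peaks at C V₀ ω.
With C = ε₀A/d = (8.85×10^-12)(6.793×10^-3)/(2.42×10^-3) = 2.484×10^-11 F and ω = 2πf = 1.131×10^7 rad/s, I_d,max = (2.484×10^-11)(16.3)(1.131×10^7) = 4.58×10^-3 A.

4.58×10^-3 A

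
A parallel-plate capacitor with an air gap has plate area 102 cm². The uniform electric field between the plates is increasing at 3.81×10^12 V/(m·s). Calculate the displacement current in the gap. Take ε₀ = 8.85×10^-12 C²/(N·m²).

The displacement current is ε₀ times dΦ_E/dt = ε₀ A dE/dt = (8.85×10^-12)(0.0102)(3.81×10^12) = 0.344 A.

0.344 A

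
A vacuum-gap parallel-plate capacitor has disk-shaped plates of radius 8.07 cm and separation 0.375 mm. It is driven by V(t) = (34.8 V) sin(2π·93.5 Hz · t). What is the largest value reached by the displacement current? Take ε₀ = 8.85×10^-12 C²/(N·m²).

9.87×10^-6 A

The displacement current equals the conduction current C dV/dt, which peaks at C V₀ ω.
With C = ε₀A/d = (8.85×10^-12)(0.02046)/(3.75×10^-4) = 4.829×10^-10 F and ω = 2πf = 587.5 rad/s, I_d,max = (4.829×10^-10)(34.8)(587.5) = 9.87×10^-6 A.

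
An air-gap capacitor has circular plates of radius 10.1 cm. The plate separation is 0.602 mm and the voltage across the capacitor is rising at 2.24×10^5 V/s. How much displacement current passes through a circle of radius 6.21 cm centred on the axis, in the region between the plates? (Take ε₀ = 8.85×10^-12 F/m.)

3.99×10^-5 A

dE/dt = (dV/dt)/d = 3.721×10^8 V/(m·s); I_d = ε₀(πR²)(dE/dt) = (8.85×10^-12)(0.03205)(3.721×10^8) = 1.055×10^-4 A.
Through an area πr² the displacement current is I_d·(πr²/πR²) = I_d (r/R)² = 3.99×10^-5 A.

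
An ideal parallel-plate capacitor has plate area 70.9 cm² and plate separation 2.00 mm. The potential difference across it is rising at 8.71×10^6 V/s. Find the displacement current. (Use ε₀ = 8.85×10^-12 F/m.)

2.73×10^-4 A

The field between the plates is E = V/d, so dE/dt = (8.71×10^6)/(2.00×10^-3 m) = 4.355×10^9 V/(m·s).
I_d = ε₀ A (dE/dt) = (8.85×10^-12)(7.09×10^-3)(4.355×10^9) = 2.73×10^-4 A.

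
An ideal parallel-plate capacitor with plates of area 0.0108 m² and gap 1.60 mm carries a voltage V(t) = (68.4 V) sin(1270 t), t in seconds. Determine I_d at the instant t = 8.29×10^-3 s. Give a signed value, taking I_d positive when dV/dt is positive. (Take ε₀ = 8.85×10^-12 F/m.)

-2.34×10^-6 A

dV/dt = (68.4)(1270)·cos(10.5283) = -3.913×10^4 V/s.
I_d = C dV/dt with C = ε₀A/d = (8.85×10^-12)(0.0108)/(1.60×10^-3) = 5.974×10^-11 F, so I_d = (5.974×10^-11)(-3.913×10^4) = -2.34×10^-6 A.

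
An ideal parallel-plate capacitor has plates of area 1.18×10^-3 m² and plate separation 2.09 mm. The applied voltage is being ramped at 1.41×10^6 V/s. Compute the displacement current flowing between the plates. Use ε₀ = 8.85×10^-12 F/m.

The displacement current equals the charging current C dV/dt. With C = ε₀A/d = (8.85×10^-12)(1.18×10^-3)/(2.09×10^-3) = 4.997×10^-12 F, I_d = (4.997×10^-12)(1.41×10^6) = 7.05×10^-6 A.

7.05×10^-6 A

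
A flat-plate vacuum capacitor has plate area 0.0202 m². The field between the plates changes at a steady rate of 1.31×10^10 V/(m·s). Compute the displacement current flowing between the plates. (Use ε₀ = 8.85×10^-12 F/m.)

2.34×10^-3 A

The displacement current is ε₀ times dΦ_E/dt = ε₀ A dE/dt = (8.85×10^-12)(0.0202)(1.31×10^10) = 2.34×10^-3 A.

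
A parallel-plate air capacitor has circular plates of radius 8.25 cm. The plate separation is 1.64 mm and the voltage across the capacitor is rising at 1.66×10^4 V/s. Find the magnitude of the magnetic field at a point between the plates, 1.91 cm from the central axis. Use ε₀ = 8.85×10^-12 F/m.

1.08×10^-12 T

I_d = C dV/dt with C = ε₀πR²/d = 1.154×10^-10 F, so I_d = (1.154×10^-10)(1.66×10^4) = 1.916×10^-6 A.
An Ampèrian loop of radius r encloses a fraction (r/R)² of I_d. Then B·2πr = μ₀ I_d (r/R)², giving B = μ₀ I_d r/(2πR²) = 1.08×10^-12 T.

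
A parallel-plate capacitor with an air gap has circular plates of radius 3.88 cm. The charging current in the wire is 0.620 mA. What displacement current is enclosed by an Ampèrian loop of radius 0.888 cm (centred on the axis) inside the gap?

No conduction current crosses the gap, so I_d there equals the 6.20×10^-4 A in the leads.
Through an area πr² the displacement current is I_d·(πr²/πR²) = I_d (r/R)² = 3.25×10^-5 A.

3.25×10^-5 A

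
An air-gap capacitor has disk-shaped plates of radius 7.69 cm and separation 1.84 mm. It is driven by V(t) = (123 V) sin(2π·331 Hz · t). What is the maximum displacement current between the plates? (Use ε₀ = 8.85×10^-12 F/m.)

2.29×10^-5 A

C = ε₀A/d = (8.85×10^-12)(0.01858)/(1.84×10^-3) = 8.937×10^-11 F; ω = 2πf = 2080 rad/s.
I_d = C dV/dt, so |I_d|_max = C V₀ ω = (8.937×10^-11)(123)(2080) = 2.29×10^-5 A.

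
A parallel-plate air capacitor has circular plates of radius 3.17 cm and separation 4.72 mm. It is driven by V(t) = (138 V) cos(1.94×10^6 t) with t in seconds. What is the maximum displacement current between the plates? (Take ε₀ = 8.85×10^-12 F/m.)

(dE/dt)_max = V₀ω/d = 5.672×10^10 V/(m·s); ω = 1.94×10^6 rad/s.
I_d,max = ε₀ A (dE/dt)_max = (8.85×10^-12)(3.157×10^-3)(5.672×10^10) = 1.58×10^-3 A.

1.58×10^-3 A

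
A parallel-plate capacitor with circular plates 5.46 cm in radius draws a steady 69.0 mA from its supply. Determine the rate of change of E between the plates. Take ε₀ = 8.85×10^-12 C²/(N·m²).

By continuity, I_d in the gap equals the 69.0 mA flowing in the wire.
Inverting I_d = ε₀ A dE/dt gives dE/dt = 0.0690 / (8.85×10^-12 · 9.366×10^-3) = 8.32×10^11 V/(m·s).

8.32×10^11 V/(m·s)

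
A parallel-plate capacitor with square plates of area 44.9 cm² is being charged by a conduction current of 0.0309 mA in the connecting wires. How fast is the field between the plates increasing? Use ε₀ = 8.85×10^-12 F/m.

7.78×10^8 V/(m·s)

Charge continuity gives I_d = I = 3.09×10^-5 A between the plates.
Inverting I_d = ε₀ A dE/dt gives dE/dt = 3.09×10^-5 / (8.85×10^-12 · 4.49×10^-3) = 7.78×10^8 V/(m·s).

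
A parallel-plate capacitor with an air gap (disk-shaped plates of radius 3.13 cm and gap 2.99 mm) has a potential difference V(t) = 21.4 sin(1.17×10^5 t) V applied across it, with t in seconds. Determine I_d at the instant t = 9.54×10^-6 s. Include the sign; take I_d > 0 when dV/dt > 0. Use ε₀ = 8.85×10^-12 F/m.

C = ε₀A/d = (8.85×10^-12)(3.078×10^-3)/(2.99×10^-3) = 9.110×10^-12 F. dV/dt = V₀ω·cos(ωt); at ωt = 1.11618 rad this factor is 0.4391.
I_d = C dV/dt = (9.110×10^-12)(21.4)(1.17×10^5)(0.4391) = 1.00×10^-5 A.

1.00×10^-5 A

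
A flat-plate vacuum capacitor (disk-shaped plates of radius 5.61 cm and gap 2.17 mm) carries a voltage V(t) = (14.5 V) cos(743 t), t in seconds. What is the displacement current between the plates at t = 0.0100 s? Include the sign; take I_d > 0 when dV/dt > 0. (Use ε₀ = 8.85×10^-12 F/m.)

dE/dt = (V₀ω/d)·−sin(ωt) with ωt = 7.43 rad: (14.5)(743)(-0.9115)/(2.17×10^-3) = -4.525×10^6 V/(m·s).
I_d = ε₀ A dE/dt = (8.85×10^-12)(9.887×10^-3)(-4.525×10^6) = -3.96×10^-7 A.

-3.96×10^-7 A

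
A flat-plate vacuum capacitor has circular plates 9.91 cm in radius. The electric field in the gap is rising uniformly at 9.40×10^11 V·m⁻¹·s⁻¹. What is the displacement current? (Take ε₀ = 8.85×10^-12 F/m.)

0.257 A

With a uniform field, Φ_E = EA, so I_d = ε₀ A dE/dt = 0.257 A.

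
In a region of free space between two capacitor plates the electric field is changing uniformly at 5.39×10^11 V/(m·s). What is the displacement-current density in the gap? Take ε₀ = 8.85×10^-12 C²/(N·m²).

4.77 A/m²

The displacement-current density is ε₀ ∂E/∂t = (8.85×10^-12)(5.39×10^11) = 4.77 A/m².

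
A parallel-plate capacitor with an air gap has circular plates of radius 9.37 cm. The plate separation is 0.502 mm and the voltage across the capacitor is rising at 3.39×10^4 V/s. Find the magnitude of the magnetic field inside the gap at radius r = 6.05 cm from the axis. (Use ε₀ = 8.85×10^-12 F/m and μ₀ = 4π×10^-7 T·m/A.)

2.27×10^-11 T

With E = V/d, dE/dt = 6.753×10^7 V/(m·s) and πR² = 0.02758 m², giving I_d = ε₀ πR² dE/dt = 1.648×10^-5 A.
∮B·dl = μ₀ I_d,enc with I_d,enc = I_d r²/R² = 6.871×10^-6 A; so B = μ₀ I_d,enc/(2πr) = 2.27×10^-11 T.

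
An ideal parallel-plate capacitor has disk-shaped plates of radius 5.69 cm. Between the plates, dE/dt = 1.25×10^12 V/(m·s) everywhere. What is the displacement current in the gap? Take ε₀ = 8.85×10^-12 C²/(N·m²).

0.113 A

With a uniform field, Φ_E = EA, so I_d = ε₀ A dE/dt = 0.113 A.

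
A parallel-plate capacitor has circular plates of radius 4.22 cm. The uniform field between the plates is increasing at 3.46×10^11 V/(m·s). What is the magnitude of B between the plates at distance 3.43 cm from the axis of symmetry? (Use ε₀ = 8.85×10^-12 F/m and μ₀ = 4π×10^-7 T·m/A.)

6.60×10^-8 T

Through the whole plate area (πR² = 5.595×10^-3 m²), I_d = ε₀ πR² dE/dt = 0.01713 A.
For r < R the Ampère–Maxwell law gives B(2πr) = μ₀ I_d (r²/R²), so B = μ₀ I_d r/(2πR²) = (4π×10^-7)(0.01713)(0.0343)/(2π·0.0422²) = 6.60×10^-8 T.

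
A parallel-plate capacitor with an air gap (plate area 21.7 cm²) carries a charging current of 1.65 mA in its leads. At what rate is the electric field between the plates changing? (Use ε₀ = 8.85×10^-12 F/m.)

8.59×10^10 V/(m·s)

By continuity, I_d in the gap equals the 1.65 mA flowing in the wire.
Inverting I_d = ε₀ A dE/dt gives dE/dt = 1.65×10^-3 / (8.85×10^-12 · 2.17×10^-3) = 8.59×10^10 V/(m·s).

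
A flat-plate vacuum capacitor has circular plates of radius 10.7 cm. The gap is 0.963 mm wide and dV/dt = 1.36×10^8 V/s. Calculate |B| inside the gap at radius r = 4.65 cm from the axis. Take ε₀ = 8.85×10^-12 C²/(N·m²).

3.65×10^-8 T

I_d = C dV/dt with C = ε₀πR²/d = 3.306×10^-10 F, so I_d = (3.306×10^-10)(1.36×10^8) = 0.04496 A.
For r < R the Ampère–Maxwell law gives B(2πr) = μ₀ I_d (r²/R²), so B = μ₀ I_d r/(2πR²) = (4π×10^-7)(0.04496)(0.0465)/(2π·0.107²) = 3.65×10^-8 T.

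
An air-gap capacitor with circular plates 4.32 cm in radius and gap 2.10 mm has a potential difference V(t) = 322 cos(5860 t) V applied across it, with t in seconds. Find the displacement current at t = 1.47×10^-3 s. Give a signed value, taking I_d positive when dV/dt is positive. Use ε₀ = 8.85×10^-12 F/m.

C = ε₀A/d = (8.85×10^-12)(5.863×10^-3)/(2.10×10^-3) = 2.471×10^-11 F. dV/dt = V₀ω·−sin(ωt); at ωt = 8.6142 rad this factor is -0.7247.
I_d = C dV/dt = (2.471×10^-11)(322)(5860)(-0.7247) = -3.38×10^-5 A.

-3.38×10^-5 A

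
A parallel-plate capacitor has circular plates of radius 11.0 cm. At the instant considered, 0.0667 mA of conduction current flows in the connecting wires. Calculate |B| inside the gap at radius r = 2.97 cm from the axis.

Between the plates the displacement current equals the wire current: I_d = 0.0667 mA = 6.67×10^-5 A.
∮B·dl = μ₀ I_d,enc with I_d,enc = I_d r²/R² = 4.862×10^-6 A; so B = μ₀ I_d,enc/(2πr) = 3.27×10^-11 T.

3.27×10^-11 T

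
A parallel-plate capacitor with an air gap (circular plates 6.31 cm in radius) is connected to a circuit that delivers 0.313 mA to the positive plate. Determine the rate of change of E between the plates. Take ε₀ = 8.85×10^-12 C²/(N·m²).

2.83×10^9 V/(m·s)

By continuity, I_d in the gap equals the 0.313 mA flowing in the wire.
Then dE/dt = I_d/(ε₀A) = 2.83×10^9 V/(m·s).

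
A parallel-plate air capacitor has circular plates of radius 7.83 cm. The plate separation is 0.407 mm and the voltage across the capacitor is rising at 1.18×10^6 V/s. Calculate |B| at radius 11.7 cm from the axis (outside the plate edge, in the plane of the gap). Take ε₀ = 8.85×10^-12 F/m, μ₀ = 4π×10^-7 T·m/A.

8.45×10^-10 T

dE/dt = (dV/dt)/d = 2.899×10^9 V/(m·s); I_d = ε₀(πR²)(dE/dt) = (8.85×10^-12)(0.01926)(2.899×10^9) = 4.941×10^-4 A.
Outside the plates the loop encloses all of I_d, so B·2πr = μ₀ I_d and B = 8.45×10^-10 T.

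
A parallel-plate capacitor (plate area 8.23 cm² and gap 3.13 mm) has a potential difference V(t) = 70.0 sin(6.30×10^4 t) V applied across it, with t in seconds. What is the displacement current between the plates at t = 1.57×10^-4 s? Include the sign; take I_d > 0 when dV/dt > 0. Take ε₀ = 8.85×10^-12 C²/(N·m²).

dE/dt = (V₀ω/d)·cos(ωt) with ωt = 9.891 rad: (70.0)(6.30×10^4)(-0.8933)/(3.13×10^-3) = -1.259×10^9 V/(m·s).
I_d = ε₀ A dE/dt = (8.85×10^-12)(8.23×10^-4)(-1.259×10^9) = -9.17×10^-6 A.

-9.17×10^-6 A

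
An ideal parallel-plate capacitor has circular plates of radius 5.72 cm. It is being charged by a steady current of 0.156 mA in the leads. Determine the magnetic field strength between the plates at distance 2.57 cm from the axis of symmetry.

By continuity the displacement current in the gap matches the conduction current: I_d = 1.56×10^-4 A.
For r < R the Ampère–Maxwell law gives B(2πr) = μ₀ I_d (r²/R²), so B = μ₀ I_d r/(2πR²) = (4π×10^-7)(1.56×10^-4)(0.0257)/(2π·0.0572²) = 2.45×10^-10 T.

2.45×10^-10 T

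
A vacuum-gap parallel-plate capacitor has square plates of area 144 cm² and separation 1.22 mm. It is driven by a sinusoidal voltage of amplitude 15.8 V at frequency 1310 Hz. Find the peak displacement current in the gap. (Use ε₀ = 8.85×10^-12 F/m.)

C = ε₀A/d = (8.85×10^-12)(0.0144)/(1.22×10^-3) = 1.045×10^-10 F; ω = 2πf = 8231 rad/s.
I_d = C dV/dt, so |I_d|_max = C V₀ ω = (1.045×10^-10)(15.8)(8231) = 1.36×10^-5 A.

1.36×10^-5 A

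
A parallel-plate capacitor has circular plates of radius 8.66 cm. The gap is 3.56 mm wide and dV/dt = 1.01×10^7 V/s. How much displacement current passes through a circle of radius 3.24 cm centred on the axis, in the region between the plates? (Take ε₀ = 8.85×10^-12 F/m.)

8.28×10^-5 A

I_d = C dV/dt with C = ε₀πR²/d = 5.857×10^-11 F, so I_d = (5.857×10^-11)(1.01×10^7) = 5.916×10^-4 A.
Through an area πr² the displacement current is I_d·(πr²/πR²) = I_d (r/R)² = 8.28×10^-5 A.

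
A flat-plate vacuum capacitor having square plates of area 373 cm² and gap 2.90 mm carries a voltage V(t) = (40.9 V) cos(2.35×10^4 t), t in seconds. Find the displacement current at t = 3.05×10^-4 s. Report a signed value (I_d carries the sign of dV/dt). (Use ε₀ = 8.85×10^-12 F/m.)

-8.46×10^-5 A

dV/dt = (40.9)(2.35×10^4)·−sin(7.1675) = -7.434×10^5 V/s.
I_d = C dV/dt with C = ε₀A/d = (8.85×10^-12)(0.0373)/(2.90×10^-3) = 1.138×10^-10 F, so I_d = (1.138×10^-10)(-7.434×10^5) = -8.46×10^-5 A.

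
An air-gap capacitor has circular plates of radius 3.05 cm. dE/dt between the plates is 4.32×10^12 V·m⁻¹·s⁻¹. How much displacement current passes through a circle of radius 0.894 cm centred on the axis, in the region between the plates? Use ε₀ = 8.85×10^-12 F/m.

9.60×10^-3 A

I_d = ε₀ dΦ_E/dt = ε₀ πR² (dE/dt) = (8.85×10^-12)(2.922×10^-3)(4.32×10^12) = 0.1117 A through the full plate area.
Since J_d is uniform, the enclosed fraction is (r/R)² = 0.08592, giving I_d,enc = 9.60×10^-3 A.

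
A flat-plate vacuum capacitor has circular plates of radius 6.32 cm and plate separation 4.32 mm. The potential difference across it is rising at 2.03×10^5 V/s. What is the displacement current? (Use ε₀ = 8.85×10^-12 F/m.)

5.22×10^-6 A

E = V/d so dE/dt = (dV/dt)/d = 4.699×10^7 V/(m·s), and I_d = ε₀ A dE/dt = (8.85×10^-12)(0.01255)(4.699×10^7) = 5.22×10^-6 A.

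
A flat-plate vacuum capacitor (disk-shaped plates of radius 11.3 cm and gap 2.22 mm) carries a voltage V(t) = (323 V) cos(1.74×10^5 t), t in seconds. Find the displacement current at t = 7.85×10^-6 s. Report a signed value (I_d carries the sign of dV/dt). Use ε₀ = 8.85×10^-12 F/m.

-8.80×10^-3 A

dE/dt = (V₀ω/d)·−sin(ωt) with ωt = 1.3659 rad: (323)(1.74×10^5)(-0.9791)/(2.22×10^-3) = -2.479×10^10 V/(m·s).
I_d = ε₀ A dE/dt = (8.85×10^-12)(0.04011)(-2.479×10^10) = -8.80×10^-3 A.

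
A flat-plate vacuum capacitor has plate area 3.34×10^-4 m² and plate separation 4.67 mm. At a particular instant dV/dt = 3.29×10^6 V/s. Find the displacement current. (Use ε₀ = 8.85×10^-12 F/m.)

2.08×10^-6 A

The displacement current equals the charging current C dV/dt. With C = ε₀A/d = (8.85×10^-12)(3.34×10^-4)/(4.67×10^-3) = 6.330×10^-13 F, I_d = (6.330×10^-13)(3.29×10^6) = 2.08×10^-6 A.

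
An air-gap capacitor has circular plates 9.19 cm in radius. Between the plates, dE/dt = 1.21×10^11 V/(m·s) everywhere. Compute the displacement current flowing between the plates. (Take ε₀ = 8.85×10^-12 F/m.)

0.0284 A

The displacement current is ε₀ times dΦ_E/dt = ε₀ A dE/dt = (8.85×10^-12)(0.02653)(1.21×10^11) = 0.0284 A.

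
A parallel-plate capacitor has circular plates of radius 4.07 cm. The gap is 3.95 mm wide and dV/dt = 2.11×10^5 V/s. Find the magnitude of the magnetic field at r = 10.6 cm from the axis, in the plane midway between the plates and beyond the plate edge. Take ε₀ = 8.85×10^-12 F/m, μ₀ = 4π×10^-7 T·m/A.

4.64×10^-12 T

With E = V/d, dE/dt = 5.342×10^7 V/(m·s) and πR² = 5.204×10^-3 m², giving I_d = ε₀ πR² dE/dt = 2.460×10^-6 A.
For r ≥ R the full I_d is enclosed: B = μ₀ I_d/(2πr) = (4π×10^-7)(2.460×10^-6)/(2π·0.106) = 4.64×10^-12 T.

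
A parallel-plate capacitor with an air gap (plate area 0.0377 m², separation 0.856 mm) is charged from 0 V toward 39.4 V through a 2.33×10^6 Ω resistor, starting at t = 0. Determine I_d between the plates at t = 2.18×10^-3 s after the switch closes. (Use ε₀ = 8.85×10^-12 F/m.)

C = ε₀A/d = (8.85×10^-12)(0.0377)/(8.56×10^-4) = 3.898×10^-10 F and τ = RC = 9.082×10^-4 s. I_d in the gap equals the RC charging current.
I_d(t) = (V₀/R) e^(−t/τ) = 1.691×10^-5 · e^(−2.400) = 1.53×10^-6 A.

1.53×10^-6 A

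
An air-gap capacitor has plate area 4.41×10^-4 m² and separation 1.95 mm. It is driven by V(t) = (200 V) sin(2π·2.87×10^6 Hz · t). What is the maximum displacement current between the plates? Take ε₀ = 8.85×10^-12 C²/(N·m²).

C = ε₀A/d = (8.85×10^-12)(4.41×10^-4)/(1.95×10^-3) = 2.001×10^-12 F; ω = 2πf = 1.803×10^7 rad/s.
I_d = C dV/dt, so |I_d|_max = C V₀ ω = (2.001×10^-12)(200)(1.803×10^7) = 7.22×10^-3 A.

7.22×10^-3 A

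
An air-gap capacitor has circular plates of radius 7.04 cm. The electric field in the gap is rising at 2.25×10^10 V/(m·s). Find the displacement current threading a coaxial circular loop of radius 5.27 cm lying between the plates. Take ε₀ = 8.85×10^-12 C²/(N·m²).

1.74×10^-3 A

I_d = ε₀ dΦ_E/dt = ε₀ πR² (dE/dt) = (8.85×10^-12)(0.01557)(2.25×10^10) = 3.100×10^-3 A through the full plate area.
Through an area πr² the displacement current is I_d·(πr²/πR²) = I_d (r/R)² = 1.74×10^-3 A.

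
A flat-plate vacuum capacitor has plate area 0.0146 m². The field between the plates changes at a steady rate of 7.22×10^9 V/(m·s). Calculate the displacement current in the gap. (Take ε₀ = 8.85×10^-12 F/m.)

The displacement current is ε₀ times dΦ_E/dt = ε₀ A dE/dt = (8.85×10^-12)(0.0146)(7.22×10^9) = 9.33×10^-4 A.

9.33×10^-4 A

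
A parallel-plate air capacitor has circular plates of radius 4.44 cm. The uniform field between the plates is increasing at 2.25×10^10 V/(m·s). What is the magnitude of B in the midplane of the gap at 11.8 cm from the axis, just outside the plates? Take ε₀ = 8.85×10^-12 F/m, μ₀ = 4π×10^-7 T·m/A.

2.09×10^-9 T

Through the whole plate area (πR² = 6.193×10^-3 m²), I_d = ε₀ πR² dE/dt = 1.233×10^-3 A.
For r ≥ R the full I_d is enclosed: B = μ₀ I_d/(2πr) = (4π×10^-7)(1.233×10^-3)/(2π·0.118) = 2.09×10^-9 T.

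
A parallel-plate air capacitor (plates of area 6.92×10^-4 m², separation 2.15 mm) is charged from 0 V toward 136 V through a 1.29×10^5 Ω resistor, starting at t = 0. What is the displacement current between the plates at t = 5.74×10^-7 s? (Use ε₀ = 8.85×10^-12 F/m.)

2.21×10^-4 A

C = ε₀A/d = (8.85×10^-12)(6.92×10^-4)/(2.15×10^-3) = 2.848×10^-12 F and τ = RC = 3.674×10^-7 s. I_d in the gap equals the RC charging current.
I_d(t) = (V₀/R) e^(−t/τ) = 1.054×10^-3 · e^(−1.562) = 2.21×10^-4 A.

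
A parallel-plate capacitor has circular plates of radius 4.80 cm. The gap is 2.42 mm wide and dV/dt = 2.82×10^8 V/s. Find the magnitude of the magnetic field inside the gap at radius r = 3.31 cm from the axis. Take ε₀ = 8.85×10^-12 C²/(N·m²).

2.14×10^-8 T

With E = V/d, dE/dt = 1.165×10^11 V/(m·s) and πR² = 7.238×10^-3 m², giving I_d = ε₀ πR² dE/dt = 7.463×10^-3 A.
For r < R the Ampère–Maxwell law gives B(2πr) = μ₀ I_d (r²/R²), so B = μ₀ I_d r/(2πR²) = (4π×10^-7)(7.463×10^-3)(0.0331)/(2π·0.0480²) = 2.14×10^-8 T.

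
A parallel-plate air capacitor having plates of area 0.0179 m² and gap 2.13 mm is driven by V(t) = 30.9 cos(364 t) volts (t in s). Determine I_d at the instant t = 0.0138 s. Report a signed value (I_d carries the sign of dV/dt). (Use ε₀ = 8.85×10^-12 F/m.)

C = ε₀A/d = (8.85×10^-12)(0.0179)/(2.13×10^-3) = 7.437×10^-11 F. dV/dt = V₀ω·−sin(ωt); at ωt = 5.0232 rad this factor is 0.9521.
I_d = C dV/dt = (7.437×10^-11)(30.9)(364)(0.9521) = 7.96×10^-7 A.

7.96×10^-7 A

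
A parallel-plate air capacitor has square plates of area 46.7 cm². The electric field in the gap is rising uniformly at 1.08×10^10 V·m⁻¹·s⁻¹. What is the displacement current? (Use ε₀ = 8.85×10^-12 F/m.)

The displacement current is ε₀ times dΦ_E/dt = ε₀ A dE/dt = (8.85×10^-12)(4.67×10^-3)(1.08×10^10) = 4.46×10^-4 A.

4.46×10^-4 A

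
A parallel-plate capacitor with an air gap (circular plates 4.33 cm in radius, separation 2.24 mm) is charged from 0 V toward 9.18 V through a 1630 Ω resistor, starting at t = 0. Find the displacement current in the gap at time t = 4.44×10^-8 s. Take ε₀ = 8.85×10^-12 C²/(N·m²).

With C = ε₀A/d = (8.85×10^-12)(5.890×10^-3)/(2.24×10^-3) = 2.327×10^-11 F, the time constant is τ = RC = 3.793×10^-8 s, so t/τ = 1.171 and e^(−t/τ) = 0.3101.
I_d = I_cond = (V₀/R) e^(−t/τ) = (5.632×10^-3)(0.3101) = 1.75×10^-3 A.

1.75×10^-3 A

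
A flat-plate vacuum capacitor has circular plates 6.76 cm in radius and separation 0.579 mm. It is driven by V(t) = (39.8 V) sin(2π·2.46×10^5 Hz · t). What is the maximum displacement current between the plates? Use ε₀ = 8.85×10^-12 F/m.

The displacement current equals the conduction current C dV/dt, which peaks at C V₀ ω.
With C = ε₀A/d = (8.85×10^-12)(0.01436)/(5.79×10^-4) = 2.195×10^-10 F and ω = 2πf = 1.546×10^6 rad/s, I_d,max = (2.195×10^-10)(39.8)(1.546×10^6) = 0.0135 A.

0.0135 A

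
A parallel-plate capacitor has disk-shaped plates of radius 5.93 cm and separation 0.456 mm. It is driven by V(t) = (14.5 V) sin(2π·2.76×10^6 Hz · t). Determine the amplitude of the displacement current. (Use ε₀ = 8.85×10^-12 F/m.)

0.0539 A

(dE/dt)_max = V₀ω/d = 5.514×10^11 V/(m·s); ω = 2πf = 1.734×10^7 rad/s.
I_d,max = ε₀ A (dE/dt)_max = (8.85×10^-12)(0.01105)(5.514×10^11) = 0.0539 A.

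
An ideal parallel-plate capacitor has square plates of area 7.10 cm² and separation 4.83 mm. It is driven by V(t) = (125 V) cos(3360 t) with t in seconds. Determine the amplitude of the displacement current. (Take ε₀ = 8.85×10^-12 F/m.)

5.46×10^-7 A

The displacement current equals the conduction current C dV/dt, which peaks at C V₀ ω.
With C = ε₀A/d = (8.85×10^-12)(7.10×10^-4)/(4.83×10^-3) = 1.301×10^-12 F and ω = 3360 rad/s, I_d,max = (1.301×10^-12)(125)(3360) = 5.46×10^-7 A.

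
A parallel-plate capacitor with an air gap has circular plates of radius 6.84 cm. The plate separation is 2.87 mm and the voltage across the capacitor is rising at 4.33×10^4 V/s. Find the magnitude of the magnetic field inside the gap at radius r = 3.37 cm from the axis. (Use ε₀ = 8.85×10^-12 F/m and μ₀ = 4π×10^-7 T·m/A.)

With E = V/d, dE/dt = 1.509×10^7 V/(m·s) and πR² = 0.01470 m², giving I_d = ε₀ πR² dE/dt = 1.963×10^-6 A.
An Ampèrian loop of radius r encloses a fraction (r/R)² of I_d. Then B·2πr = μ₀ I_d (r/R)², giving B = μ₀ I_d r/(2πR²) = 2.83×10^-12 T.

2.83×10^-12 T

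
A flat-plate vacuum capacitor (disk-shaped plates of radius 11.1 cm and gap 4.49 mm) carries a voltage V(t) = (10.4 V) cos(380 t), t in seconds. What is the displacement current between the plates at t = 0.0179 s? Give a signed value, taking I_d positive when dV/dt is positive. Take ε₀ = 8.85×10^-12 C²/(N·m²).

-1.50×10^-7 A

dV/dt = (10.4)(380)·−sin(6.802) = -1960 V/s.
I_d = C dV/dt with C = ε₀A/d = (8.85×10^-12)(0.03871)/(4.49×10^-3) = 7.630×10^-11 F, so I_d = (7.630×10^-11)(-1960) = -1.50×10^-7 A.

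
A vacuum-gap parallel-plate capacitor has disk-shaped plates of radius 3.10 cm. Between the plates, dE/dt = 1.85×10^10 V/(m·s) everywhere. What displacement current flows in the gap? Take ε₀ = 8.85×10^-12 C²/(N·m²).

4.94×10^-4 A

The displacement current is ε₀ times dΦ_E/dt = ε₀ A dE/dt = (8.85×10^-12)(3.019×10^-3)(1.85×10^10) = 4.94×10^-4 A.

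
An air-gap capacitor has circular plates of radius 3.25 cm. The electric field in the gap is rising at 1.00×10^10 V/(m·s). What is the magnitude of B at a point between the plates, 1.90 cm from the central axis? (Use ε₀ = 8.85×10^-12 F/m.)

I_d = ε₀ dΦ_E/dt = ε₀ πR² (dE/dt) = (8.85×10^-12)(3.318×10^-3)(1.00×10^10) = 2.936×10^-4 A through the full plate area.
An Ampèrian loop of radius r encloses a fraction (r/R)² of I_d. Then B·2πr = μ₀ I_d (r/R)², giving B = μ₀ I_d r/(2πR²) = 1.06×10^-9 T.

1.06×10^-9 T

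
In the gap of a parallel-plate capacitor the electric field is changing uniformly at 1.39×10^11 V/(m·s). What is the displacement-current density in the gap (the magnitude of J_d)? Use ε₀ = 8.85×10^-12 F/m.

J_d = ε₀ ∂E/∂t, so J_d = 1.23 A/m².

1.23 A/m²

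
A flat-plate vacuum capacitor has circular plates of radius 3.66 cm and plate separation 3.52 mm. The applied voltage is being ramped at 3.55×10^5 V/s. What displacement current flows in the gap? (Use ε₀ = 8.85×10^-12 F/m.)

3.76×10^-6 A

C = ε₀A/d = (8.85×10^-12)(4.208×10^-3)/(3.52×10^-3) = 1.058×10^-11 F.
I_d = C dV/dt = (1.058×10^-11)(3.55×10^5) = 3.76×10^-6 A.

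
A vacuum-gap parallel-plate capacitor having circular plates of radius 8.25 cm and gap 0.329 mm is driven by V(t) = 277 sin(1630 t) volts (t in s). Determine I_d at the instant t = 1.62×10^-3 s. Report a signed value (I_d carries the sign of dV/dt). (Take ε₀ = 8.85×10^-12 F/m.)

dE/dt = (V₀ω/d)·cos(ωt) with ωt = 2.6406 rad: (277)(1630)(-0.8771)/(3.29×10^-4) = -1.204×10^9 V/(m·s).
I_d = ε₀ A dE/dt = (8.85×10^-12)(0.02138)(-1.204×10^9) = -2.28×10^-4 A.

-2.28×10^-4 A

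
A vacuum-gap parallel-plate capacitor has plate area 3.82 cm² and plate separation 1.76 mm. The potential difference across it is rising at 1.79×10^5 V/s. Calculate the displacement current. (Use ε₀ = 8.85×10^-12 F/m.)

3.44×10^-7 A

The field between the plates is E = V/d, so dE/dt = (1.79×10^5)/(1.76×10^-3 m) = 1.017×10^8 V/(m·s).
I_d = ε₀ A (dE/dt) = (8.85×10^-12)(3.82×10^-4)(1.017×10^8) = 3.44×10^-7 A.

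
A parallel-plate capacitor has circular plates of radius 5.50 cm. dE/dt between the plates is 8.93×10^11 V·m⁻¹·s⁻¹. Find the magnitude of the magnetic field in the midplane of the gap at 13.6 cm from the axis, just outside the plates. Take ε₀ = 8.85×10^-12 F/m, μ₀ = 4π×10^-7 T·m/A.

I_d = ε₀ dΦ_E/dt = ε₀ πR² (dE/dt) = (8.85×10^-12)(9.503×10^-3)(8.93×10^11) = 0.07510 A through the full plate area.
For r ≥ R the full I_d is enclosed: B = μ₀ I_d/(2πr) = (4π×10^-7)(0.07510)/(2π·0.136) = 1.10×10^-7 T.

1.10×10^-7 T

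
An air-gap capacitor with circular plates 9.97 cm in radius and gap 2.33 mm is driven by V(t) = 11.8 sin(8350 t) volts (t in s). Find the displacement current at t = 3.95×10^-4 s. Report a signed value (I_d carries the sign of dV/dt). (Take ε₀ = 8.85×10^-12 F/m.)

-1.15×10^-5 A

C = ε₀A/d = (8.85×10^-12)(0.03123)/(2.33×10^-3) = 1.186×10^-10 F. dV/dt = V₀ω·cos(ωt); at ωt = 3.29825 rad this factor is -0.9878.
I_d = C dV/dt = (1.186×10^-10)(11.8)(8350)(-0.9878) = -1.15×10^-5 A.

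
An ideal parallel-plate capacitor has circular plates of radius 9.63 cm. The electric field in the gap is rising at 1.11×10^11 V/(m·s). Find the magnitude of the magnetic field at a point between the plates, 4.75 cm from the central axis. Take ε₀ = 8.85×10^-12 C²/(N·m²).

Total displacement current: I_d = ε₀(πR²)(dE/dt) = (8.85×10^-12)(0.02913)(1.11×10^11) = 0.02862 A.
An Ampèrian loop of radius r encloses a fraction (r/R)² of I_d. Then B·2πr = μ₀ I_d (r/R)², giving B = μ₀ I_d r/(2πR²) = 2.93×10^-8 T.

2.93×10^-8 T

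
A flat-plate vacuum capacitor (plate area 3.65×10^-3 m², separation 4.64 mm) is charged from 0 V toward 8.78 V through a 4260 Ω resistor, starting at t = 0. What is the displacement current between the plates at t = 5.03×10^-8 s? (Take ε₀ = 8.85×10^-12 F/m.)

With C = ε₀A/d = (8.85×10^-12)(3.65×10^-3)/(4.64×10^-3) = 6.962×10^-12 F, the time constant is τ = RC = 2.966×10^-8 s, so t/τ = 1.696 and e^(−t/τ) = 0.1834.
I_d = I_cond = (V₀/R) e^(−t/τ) = (2.061×10^-3)(0.1834) = 3.78×10^-4 A.

3.78×10^-4 A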